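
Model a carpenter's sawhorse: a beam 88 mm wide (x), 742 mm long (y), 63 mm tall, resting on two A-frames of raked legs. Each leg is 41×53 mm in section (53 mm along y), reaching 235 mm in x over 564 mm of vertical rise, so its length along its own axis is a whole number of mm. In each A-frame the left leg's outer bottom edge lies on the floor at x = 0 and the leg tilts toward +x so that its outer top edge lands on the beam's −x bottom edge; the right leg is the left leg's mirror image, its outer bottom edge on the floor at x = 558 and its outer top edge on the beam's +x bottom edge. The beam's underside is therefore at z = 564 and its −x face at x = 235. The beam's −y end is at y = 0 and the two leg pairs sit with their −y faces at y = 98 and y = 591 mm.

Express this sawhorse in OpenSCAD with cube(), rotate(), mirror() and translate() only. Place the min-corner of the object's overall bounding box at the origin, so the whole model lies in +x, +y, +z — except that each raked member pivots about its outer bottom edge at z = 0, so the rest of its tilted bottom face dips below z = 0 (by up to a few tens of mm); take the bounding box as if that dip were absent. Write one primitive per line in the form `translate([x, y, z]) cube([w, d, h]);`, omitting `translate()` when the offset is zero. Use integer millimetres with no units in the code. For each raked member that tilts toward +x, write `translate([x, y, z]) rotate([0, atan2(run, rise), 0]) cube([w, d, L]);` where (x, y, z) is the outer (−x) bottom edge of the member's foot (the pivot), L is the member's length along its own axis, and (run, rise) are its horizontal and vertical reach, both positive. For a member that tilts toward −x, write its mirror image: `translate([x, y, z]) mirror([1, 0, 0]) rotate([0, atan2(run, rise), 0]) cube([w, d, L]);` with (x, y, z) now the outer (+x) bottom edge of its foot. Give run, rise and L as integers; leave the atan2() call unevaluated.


translate([235, 0, 564]) cube([88, 742, 63]);
translate([0, 98, 0]) rotate([0, atan2(235, 564), 0]) cube([41, 53, 611]);
translate([558, 98, 0]) mirror([1, 0, 0]) rotate([0, atan2(235, 564), 0]) cube([41, 53, 611]);
translate([0, 591, 0]) rotate([0, atan2(235, 564), 0]) cube([41, 53, 611]);
translate([558, 591, 0]) mirror([1, 0, 0]) rotate([0, atan2(235, 564), 0]) cube([41, 53, 611]);


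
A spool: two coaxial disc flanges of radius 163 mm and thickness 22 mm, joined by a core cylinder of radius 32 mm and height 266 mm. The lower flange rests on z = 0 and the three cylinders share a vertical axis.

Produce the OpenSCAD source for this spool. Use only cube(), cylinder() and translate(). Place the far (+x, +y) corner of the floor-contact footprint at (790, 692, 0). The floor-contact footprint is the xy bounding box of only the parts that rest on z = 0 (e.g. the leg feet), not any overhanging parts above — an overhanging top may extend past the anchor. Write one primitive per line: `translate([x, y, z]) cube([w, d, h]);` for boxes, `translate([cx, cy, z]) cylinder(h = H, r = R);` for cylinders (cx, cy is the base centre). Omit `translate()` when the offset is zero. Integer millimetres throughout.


translate([627, 529, 0]) cylinder(h = 22, r = 163);
translate([627, 529, 22]) cylinder(h = 266, r = 32);
translate([627, 529, 288]) cylinder(h = 22, r = 163);


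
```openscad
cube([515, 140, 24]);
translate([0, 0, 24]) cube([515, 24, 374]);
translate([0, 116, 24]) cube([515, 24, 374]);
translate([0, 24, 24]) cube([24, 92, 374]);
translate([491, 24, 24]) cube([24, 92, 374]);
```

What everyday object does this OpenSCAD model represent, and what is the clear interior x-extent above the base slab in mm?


An open box. The internal width is 467 mm.

A 515×140 base slab with four walls standing on it — an open box. The base is 515 mm wide and the walls are 24 mm thick, so the internal width is 515 − 2 × 24 = 467 mm.


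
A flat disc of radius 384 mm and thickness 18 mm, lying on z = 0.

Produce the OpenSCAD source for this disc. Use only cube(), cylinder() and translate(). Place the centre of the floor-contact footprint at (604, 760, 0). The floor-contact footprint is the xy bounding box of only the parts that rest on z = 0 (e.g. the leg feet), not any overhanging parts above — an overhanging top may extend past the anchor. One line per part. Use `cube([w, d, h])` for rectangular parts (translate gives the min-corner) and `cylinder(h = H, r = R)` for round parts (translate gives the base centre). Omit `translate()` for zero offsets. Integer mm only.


translate([604, 760, 0]) cylinder(h = 18, r = 384);


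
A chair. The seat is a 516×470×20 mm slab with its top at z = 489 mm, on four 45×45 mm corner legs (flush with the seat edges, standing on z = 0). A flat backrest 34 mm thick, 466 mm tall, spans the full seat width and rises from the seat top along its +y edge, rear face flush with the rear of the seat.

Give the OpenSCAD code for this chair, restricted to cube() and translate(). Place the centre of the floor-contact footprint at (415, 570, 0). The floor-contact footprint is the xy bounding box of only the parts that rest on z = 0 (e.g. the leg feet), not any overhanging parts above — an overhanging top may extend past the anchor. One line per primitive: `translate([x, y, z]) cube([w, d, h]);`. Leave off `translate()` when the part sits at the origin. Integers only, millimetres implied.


// leg_h = 489 - 20 = 469
translate([157, 335, 469]) cube([516, 470, 20]);
translate([157, 335, 0]) cube([45, 45, 469]);
translate([628, 335, 0]) cube([45, 45, 469]);
translate([157, 760, 0]) cube([45, 45, 469]);
translate([628, 760, 0]) cube([45, 45, 469]);
translate([157, 771, 489]) cube([516, 34, 466]);


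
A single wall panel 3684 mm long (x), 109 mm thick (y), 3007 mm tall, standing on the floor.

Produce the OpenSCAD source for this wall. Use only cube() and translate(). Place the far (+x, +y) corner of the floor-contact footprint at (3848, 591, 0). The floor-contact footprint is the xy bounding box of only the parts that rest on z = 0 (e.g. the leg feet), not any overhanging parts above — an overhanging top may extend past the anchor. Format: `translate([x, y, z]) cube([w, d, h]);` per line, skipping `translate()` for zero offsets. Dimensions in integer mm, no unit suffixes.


translate([164, 482, 0]) cube([3684, 109, 3007]);


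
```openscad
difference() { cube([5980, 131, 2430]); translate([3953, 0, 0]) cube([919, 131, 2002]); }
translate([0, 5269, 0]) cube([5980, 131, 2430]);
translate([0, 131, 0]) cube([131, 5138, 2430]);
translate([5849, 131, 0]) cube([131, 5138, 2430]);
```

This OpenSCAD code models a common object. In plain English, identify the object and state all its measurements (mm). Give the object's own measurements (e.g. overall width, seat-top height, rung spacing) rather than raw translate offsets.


A single room: four walls, each 2430 mm tall and 131 mm thick, enclosing an outside footprint 5980×5400 mm (x × y), no floor or roof. The front and back walls (−y and +y sides) run the full x-width; the side walls fit between their inner faces. A door opening 919 mm wide and 2002 mm tall is cut through the front wall from the floor up, its −x edge 3953 mm from the wall's −x end.


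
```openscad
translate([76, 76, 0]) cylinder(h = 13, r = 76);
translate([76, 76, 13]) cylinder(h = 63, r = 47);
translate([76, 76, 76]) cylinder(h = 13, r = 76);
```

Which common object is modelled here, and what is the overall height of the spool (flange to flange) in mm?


A spool. The overall height is 89 mm.

Three coaxial cylinders, large–small–large — a spool. Two 13 mm flanges and a 63 mm core give 13 + 63 + 13 = 89 mm.


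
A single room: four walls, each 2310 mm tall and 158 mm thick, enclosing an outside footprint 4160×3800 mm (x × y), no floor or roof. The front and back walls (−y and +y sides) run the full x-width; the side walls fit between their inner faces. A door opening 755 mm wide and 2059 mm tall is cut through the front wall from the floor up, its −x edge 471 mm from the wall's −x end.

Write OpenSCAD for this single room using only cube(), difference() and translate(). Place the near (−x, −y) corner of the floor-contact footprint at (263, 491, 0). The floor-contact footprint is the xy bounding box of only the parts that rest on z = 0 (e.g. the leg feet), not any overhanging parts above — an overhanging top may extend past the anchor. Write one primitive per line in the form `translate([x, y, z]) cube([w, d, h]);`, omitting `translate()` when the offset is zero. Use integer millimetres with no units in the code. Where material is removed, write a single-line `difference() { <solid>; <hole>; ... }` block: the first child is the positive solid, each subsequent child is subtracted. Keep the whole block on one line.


difference() { translate([263, 491, 0]) cube([4160, 158, 2310]); translate([734, 491, 0]) cube([755, 158, 2059]); }
translate([263, 4133, 0]) cube([4160, 158, 2310]);
translate([263, 649, 0]) cube([158, 3484, 2310]);
translate([4265, 649, 0]) cube([158, 3484, 2310]);


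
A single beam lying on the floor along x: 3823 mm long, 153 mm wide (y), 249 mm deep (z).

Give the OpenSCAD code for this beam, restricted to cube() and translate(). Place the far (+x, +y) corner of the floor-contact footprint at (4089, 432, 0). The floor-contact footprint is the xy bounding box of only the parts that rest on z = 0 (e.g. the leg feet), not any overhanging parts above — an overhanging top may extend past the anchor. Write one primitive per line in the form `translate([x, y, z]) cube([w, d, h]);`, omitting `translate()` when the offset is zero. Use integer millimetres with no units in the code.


translate([266, 279, 0]) cube([3823, 153, 249]);


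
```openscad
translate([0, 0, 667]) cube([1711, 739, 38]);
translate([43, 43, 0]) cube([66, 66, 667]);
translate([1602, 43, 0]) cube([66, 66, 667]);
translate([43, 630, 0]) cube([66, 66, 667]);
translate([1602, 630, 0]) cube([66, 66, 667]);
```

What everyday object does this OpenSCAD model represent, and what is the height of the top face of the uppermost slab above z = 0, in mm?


A table. The table height is 705 mm.

A 1711×739×38 slab sits at z = 667 on four 66 mm square posts — a table. The top surface is at 667 + 38 = 705 mm.


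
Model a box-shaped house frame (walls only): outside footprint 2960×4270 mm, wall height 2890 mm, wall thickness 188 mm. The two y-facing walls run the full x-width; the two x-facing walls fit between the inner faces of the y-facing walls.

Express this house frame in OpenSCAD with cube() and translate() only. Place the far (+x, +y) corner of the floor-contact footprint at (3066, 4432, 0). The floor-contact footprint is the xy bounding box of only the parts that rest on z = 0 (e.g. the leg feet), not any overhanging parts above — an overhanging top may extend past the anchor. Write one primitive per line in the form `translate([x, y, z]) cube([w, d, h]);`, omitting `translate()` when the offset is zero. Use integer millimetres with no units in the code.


translate([106, 162, 0]) cube([2960, 188, 2890]);
translate([106, 4244, 0]) cube([2960, 188, 2890]);
translate([106, 350, 0]) cube([188, 3894, 2890]);
translate([2878, 350, 0]) cube([188, 3894, 2890]);


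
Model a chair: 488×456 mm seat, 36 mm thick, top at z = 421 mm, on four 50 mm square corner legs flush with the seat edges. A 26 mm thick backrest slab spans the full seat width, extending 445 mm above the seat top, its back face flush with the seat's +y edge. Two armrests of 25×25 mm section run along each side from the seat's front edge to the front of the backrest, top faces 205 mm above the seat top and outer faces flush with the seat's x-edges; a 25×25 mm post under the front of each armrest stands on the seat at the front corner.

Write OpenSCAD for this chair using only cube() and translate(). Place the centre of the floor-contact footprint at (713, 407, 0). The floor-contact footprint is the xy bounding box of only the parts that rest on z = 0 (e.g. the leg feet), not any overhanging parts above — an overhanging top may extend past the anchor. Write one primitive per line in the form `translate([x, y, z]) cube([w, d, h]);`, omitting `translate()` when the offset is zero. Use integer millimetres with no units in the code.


translate([469, 179, 385]) cube([488, 456, 36]);
translate([469, 179, 0]) cube([50, 50, 385]);
translate([907, 179, 0]) cube([50, 50, 385]);
translate([469, 585, 0]) cube([50, 50, 385]);
translate([907, 585, 0]) cube([50, 50, 385]);
translate([469, 609, 421]) cube([488, 26, 445]);
translate([469, 179, 601]) cube([25, 430, 25]);
translate([932, 179, 601]) cube([25, 430, 25]);
translate([469, 179, 421]) cube([25, 25, 180]);
translate([932, 179, 421]) cube([25, 25, 180]);


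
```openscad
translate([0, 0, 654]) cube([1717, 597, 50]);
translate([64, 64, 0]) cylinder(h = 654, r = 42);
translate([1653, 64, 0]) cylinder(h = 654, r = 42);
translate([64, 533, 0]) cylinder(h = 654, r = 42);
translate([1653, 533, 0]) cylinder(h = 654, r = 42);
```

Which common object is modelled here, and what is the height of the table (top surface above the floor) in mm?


A table. The table height is 704 mm.

A 1717×597×50 slab sits at z = 654 on four Ø84 mm round legs — a table. The top surface is at 654 + 50 = 704 mm.


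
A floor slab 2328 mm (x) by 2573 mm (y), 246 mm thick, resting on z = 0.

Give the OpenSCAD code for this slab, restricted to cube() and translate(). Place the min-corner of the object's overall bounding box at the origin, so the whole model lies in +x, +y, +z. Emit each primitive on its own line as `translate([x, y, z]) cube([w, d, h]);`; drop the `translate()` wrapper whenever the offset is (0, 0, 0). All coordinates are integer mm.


cube([2328, 2573, 246]);


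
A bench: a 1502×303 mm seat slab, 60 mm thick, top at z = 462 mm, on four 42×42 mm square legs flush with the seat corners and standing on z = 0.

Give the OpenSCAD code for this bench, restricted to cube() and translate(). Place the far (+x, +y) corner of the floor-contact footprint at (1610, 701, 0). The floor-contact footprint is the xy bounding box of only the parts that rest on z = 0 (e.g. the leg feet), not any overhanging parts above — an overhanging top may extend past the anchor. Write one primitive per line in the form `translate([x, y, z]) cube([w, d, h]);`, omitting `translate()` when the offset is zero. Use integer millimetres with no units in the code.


// leg_h = 462 − 60 = 402
translate([108, 398, 402]) cube([1502, 303, 60]);
translate([108, 398, 0]) cube([42, 42, 402]);
translate([108, 659, 0]) cube([42, 42, 402]);
translate([1568, 398, 0]) cube([42, 42, 402]);
translate([1568, 659, 0]) cube([42, 42, 402]);


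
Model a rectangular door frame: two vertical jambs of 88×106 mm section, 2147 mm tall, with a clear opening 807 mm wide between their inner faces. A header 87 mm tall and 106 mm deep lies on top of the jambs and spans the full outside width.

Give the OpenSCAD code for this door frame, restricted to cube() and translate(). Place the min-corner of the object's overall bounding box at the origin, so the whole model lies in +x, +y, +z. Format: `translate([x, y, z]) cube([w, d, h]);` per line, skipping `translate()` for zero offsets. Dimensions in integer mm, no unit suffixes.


cube([88, 106, 2147]);
translate([895, 0, 0]) cube([88, 106, 2147]);
translate([0, 0, 2147]) cube([983, 106, 87]);


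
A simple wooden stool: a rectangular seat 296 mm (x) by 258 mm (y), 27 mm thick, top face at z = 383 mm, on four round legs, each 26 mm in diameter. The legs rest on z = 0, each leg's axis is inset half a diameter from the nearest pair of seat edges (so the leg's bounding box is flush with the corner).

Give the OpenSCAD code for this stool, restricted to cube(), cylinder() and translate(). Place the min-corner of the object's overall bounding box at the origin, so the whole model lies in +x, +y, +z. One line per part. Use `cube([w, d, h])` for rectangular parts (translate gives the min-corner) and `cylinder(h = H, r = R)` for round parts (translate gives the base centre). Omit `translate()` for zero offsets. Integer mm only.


translate([0, 0, 356]) cube([296, 258, 27]);
translate([13, 13, 0]) cylinder(h = 356, r = 13);
translate([283, 13, 0]) cylinder(h = 356, r = 13);
translate([13, 245, 0]) cylinder(h = 356, r = 13);
translate([283, 245, 0]) cylinder(h = 356, r = 13);


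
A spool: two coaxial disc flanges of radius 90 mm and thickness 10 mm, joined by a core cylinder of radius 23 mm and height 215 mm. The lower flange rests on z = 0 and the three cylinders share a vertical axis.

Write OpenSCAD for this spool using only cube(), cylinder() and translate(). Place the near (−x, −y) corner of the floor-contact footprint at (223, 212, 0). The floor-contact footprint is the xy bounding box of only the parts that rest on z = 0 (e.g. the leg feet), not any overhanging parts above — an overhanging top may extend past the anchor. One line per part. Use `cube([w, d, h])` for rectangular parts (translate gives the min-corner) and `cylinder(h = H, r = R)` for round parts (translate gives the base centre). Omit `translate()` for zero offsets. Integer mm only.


translate([313, 302, 0]) cylinder(h = 10, r = 90);
translate([313, 302, 10]) cylinder(h = 215, r = 23);
translate([313, 302, 225]) cylinder(h = 10, r = 90);


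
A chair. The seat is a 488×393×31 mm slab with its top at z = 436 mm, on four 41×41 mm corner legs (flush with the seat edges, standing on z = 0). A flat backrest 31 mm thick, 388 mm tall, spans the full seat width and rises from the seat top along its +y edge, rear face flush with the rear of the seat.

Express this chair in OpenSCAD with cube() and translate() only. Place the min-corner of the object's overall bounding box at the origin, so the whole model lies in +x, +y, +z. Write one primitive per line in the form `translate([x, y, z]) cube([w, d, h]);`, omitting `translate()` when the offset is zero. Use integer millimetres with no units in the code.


translate([0, 0, 405]) cube([488, 393, 31]);
cube([41, 41, 405]);
translate([447, 0, 0]) cube([41, 41, 405]);
translate([0, 352, 0]) cube([41, 41, 405]);
translate([447, 352, 0]) cube([41, 41, 405]);
translate([0, 362, 436]) cube([488, 31, 388]);


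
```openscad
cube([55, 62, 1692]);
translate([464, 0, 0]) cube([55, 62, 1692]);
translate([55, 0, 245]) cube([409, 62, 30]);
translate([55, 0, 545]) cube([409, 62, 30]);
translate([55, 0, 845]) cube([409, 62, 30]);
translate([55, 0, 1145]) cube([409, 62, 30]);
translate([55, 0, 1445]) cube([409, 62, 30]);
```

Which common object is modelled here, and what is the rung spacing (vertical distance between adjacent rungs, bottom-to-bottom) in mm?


A ladder. The rung spacing is 300 mm.

Two tall 55×62 posts with 5 short bars between them — a ladder. Adjacent rungs sit at z = 245 and z = 545, so the spacing is 545 − 245 = 300 mm.


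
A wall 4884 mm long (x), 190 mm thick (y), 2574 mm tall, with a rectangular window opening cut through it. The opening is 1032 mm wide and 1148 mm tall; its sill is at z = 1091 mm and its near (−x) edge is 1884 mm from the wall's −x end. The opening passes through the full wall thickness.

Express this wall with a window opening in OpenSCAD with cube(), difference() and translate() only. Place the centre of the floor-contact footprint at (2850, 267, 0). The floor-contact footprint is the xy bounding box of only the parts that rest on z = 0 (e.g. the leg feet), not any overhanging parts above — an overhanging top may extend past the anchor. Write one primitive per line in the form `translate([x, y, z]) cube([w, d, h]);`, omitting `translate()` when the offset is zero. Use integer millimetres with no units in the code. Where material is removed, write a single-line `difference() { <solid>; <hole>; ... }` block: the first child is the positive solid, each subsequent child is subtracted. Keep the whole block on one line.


difference() { translate([408, 172, 0]) cube([4884, 190, 2574]); translate([2292, 172, 1091]) cube([1032, 190, 1148]); }


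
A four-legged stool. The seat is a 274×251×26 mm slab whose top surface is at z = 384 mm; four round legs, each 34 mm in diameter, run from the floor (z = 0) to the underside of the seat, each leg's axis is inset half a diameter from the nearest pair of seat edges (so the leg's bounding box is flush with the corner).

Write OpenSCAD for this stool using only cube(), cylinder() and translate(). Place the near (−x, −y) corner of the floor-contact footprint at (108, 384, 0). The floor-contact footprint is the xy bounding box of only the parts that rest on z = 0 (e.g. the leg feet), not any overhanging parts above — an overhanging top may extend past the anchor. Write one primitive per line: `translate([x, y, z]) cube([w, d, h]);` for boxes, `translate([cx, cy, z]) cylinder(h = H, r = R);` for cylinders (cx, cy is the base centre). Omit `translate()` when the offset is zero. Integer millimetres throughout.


// leg_h = 384 - 26 = 358
translate([108, 384, 358]) cube([274, 251, 26]);
translate([125, 401, 0]) cylinder(h = 358, r = 17);
translate([365, 401, 0]) cylinder(h = 358, r = 17);
translate([125, 618, 0]) cylinder(h = 358, r = 17);
translate([365, 618, 0]) cylinder(h = 358, r = 17);


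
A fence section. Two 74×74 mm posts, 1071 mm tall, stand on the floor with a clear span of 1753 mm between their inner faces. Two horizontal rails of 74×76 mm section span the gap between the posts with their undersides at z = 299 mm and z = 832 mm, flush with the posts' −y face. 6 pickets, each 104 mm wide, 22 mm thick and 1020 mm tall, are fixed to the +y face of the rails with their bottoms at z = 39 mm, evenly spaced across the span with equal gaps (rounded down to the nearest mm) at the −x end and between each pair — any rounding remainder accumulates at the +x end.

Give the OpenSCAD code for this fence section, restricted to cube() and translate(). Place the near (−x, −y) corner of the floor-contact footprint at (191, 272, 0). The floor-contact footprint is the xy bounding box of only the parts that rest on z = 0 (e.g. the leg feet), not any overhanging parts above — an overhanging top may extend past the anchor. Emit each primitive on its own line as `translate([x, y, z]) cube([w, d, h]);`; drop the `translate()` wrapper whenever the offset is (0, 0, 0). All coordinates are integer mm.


translate([191, 272, 0]) cube([74, 74, 1071]);
translate([2018, 272, 0]) cube([74, 74, 1071]);
translate([265, 272, 299]) cube([1753, 74, 76]);
translate([265, 272, 832]) cube([1753, 74, 76]);
translate([426, 346, 39]) cube([104, 22, 1020]);
translate([691, 346, 39]) cube([104, 22, 1020]);
translate([956, 346, 39]) cube([104, 22, 1020]);
translate([1221, 346, 39]) cube([104, 22, 1020]);
translate([1486, 346, 39]) cube([104, 22, 1020]);
translate([1751, 346, 39]) cube([104, 22, 1020]);


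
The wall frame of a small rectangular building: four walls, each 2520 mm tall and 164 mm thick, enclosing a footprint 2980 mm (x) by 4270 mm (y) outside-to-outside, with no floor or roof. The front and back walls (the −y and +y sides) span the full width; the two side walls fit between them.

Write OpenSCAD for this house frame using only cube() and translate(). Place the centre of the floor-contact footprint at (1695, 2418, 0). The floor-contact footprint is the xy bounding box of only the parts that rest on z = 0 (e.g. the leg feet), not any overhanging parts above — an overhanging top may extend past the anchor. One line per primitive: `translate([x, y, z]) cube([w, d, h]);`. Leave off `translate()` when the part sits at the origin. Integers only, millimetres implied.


translate([205, 283, 0]) cube([2980, 164, 2520]);
translate([205, 4389, 0]) cube([2980, 164, 2520]);
translate([205, 447, 0]) cube([164, 3942, 2520]);
translate([3021, 447, 0]) cube([164, 3942, 2520]);


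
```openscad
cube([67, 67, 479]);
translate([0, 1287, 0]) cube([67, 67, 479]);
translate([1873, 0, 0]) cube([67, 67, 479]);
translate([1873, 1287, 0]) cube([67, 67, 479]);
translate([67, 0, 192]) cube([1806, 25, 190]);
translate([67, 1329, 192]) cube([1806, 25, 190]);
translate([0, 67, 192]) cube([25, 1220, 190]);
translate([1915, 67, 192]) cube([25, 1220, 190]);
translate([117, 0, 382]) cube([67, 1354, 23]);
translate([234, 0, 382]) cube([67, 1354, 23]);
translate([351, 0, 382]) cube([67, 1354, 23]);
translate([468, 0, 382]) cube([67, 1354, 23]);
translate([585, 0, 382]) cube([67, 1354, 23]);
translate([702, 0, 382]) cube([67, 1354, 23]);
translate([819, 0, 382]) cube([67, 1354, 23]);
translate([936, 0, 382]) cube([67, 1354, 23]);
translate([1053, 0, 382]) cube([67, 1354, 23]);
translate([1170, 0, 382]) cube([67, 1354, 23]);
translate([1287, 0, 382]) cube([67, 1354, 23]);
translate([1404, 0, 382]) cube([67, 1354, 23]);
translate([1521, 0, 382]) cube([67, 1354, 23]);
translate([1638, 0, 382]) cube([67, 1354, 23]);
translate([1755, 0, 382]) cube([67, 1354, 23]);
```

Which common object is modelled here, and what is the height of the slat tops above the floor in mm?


A bed frame. The slat-top height is 405 mm.

Four posts, four rails, and a row of slats — a bed frame. Slats sit on the rails at z = 192 + 190 = 382; with slat thickness 23, the top is 405 mm.


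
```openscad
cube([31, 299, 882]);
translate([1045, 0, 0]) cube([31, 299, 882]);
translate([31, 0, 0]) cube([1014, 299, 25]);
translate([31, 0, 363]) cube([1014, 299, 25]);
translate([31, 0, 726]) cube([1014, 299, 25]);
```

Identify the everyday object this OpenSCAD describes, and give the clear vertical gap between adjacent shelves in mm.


A bookshelf. The clear shelf gap is 338 mm.

Two tall side panels with 3 horizontal boards between them — a bookshelf. The first two shelf undersides are at z = 0 and z = 363; with shelf thickness 25, the clear gap is 363 − 0 − 25 = 338 mm.


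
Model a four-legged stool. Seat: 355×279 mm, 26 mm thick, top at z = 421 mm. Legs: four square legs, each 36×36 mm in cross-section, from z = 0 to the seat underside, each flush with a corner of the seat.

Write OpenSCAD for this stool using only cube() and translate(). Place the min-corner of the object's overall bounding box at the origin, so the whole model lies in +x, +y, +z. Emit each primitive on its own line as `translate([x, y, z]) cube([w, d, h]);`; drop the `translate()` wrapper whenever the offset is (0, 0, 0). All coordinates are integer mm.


translate([0, 0, 395]) cube([355, 279, 26]);
cube([36, 36, 395]);
translate([319, 0, 0]) cube([36, 36, 395]);
translate([0, 243, 0]) cube([36, 36, 395]);
translate([319, 243, 0]) cube([36, 36, 395]);


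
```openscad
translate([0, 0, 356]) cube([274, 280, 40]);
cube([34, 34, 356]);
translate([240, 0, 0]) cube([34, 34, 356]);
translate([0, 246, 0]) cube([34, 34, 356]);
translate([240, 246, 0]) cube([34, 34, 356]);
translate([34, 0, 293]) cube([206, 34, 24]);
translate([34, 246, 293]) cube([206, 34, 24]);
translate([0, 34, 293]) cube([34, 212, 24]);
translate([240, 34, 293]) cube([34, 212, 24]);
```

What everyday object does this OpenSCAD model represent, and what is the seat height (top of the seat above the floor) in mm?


A stool. The seat height is 396 mm.

A 274×280×40 slab at z = 356 on four corner posts — a stool. The seat top is 356 + 40 = 396 mm.


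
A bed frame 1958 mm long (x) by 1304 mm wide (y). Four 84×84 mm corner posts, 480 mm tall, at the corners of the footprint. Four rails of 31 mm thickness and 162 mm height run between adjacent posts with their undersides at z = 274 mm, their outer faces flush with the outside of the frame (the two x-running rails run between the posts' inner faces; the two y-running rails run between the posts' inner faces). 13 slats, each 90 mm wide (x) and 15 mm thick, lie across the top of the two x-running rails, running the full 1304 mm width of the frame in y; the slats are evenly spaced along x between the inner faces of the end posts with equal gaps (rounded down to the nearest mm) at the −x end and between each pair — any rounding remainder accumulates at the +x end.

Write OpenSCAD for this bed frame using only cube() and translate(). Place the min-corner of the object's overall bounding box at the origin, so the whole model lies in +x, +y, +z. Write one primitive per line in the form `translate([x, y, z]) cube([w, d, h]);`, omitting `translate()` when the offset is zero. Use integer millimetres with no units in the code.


// slat z = rail_z + rail_h = 274 + 162 = 436
// slat gap = ⌊(1790 − 13·90) / 14⌋ = 44
cube([84, 84, 480]);
translate([0, 1220, 0]) cube([84, 84, 480]);
translate([1874, 0, 0]) cube([84, 84, 480]);
translate([1874, 1220, 0]) cube([84, 84, 480]);
translate([84, 0, 274]) cube([1790, 31, 162]);
translate([84, 1273, 274]) cube([1790, 31, 162]);
translate([0, 84, 274]) cube([31, 1136, 162]);
translate([1927, 84, 274]) cube([31, 1136, 162]);
translate([128, 0, 436]) cube([90, 1304, 15]);
translate([262, 0, 436]) cube([90, 1304, 15]);
translate([396, 0, 436]) cube([90, 1304, 15]);
translate([530, 0, 436]) cube([90, 1304, 15]);
translate([664, 0, 436]) cube([90, 1304, 15]);
translate([798, 0, 436]) cube([90, 1304, 15]);
translate([932, 0, 436]) cube([90, 1304, 15]);
translate([1066, 0, 436]) cube([90, 1304, 15]);
translate([1200, 0, 436]) cube([90, 1304, 15]);
translate([1334, 0, 436]) cube([90, 1304, 15]);
translate([1468, 0, 436]) cube([90, 1304, 15]);
translate([1602, 0, 436]) cube([90, 1304, 15]);
translate([1736, 0, 436]) cube([90, 1304, 15]);


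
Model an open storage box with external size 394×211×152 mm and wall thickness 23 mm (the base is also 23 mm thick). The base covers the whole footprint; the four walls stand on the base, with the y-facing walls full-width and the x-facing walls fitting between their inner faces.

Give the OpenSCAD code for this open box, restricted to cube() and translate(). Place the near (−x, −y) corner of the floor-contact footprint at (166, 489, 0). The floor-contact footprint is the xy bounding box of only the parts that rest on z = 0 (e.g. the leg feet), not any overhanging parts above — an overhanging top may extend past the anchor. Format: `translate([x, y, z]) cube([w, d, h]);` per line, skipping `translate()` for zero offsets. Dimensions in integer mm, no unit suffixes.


translate([166, 489, 0]) cube([394, 211, 23]);
translate([166, 489, 23]) cube([394, 23, 129]);
translate([166, 677, 23]) cube([394, 23, 129]);
translate([166, 512, 23]) cube([23, 165, 129]);
translate([537, 512, 23]) cube([23, 165, 129]);


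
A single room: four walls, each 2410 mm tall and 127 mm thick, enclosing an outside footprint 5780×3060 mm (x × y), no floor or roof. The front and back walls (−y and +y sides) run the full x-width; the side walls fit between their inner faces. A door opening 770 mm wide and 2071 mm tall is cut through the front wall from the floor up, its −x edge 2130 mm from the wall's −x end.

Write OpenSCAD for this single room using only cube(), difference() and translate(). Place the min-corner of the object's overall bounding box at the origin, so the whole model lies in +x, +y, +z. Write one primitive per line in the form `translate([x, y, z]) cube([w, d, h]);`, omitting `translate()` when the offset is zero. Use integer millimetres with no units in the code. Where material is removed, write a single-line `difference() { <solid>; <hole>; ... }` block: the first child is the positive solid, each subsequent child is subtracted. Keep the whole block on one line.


difference() { cube([5780, 127, 2410]); translate([2130, 0, 0]) cube([770, 127, 2071]); }
translate([0, 2933, 0]) cube([5780, 127, 2410]);
translate([0, 127, 0]) cube([127, 2806, 2410]);
translate([5653, 127, 0]) cube([127, 2806, 2410]);


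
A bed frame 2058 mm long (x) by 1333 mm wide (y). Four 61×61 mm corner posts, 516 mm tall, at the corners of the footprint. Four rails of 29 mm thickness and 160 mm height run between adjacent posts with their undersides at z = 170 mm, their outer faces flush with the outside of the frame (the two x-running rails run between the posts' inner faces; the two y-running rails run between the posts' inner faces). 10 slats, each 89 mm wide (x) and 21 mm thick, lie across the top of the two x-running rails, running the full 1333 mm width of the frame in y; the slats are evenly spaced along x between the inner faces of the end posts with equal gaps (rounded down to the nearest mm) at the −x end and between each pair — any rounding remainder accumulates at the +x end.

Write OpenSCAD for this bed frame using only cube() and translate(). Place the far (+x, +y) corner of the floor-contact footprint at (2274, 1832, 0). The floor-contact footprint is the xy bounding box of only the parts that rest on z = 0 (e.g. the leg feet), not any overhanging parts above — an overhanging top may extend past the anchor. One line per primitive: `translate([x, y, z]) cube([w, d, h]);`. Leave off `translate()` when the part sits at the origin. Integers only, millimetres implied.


translate([216, 499, 0]) cube([61, 61, 516]);
translate([216, 1771, 0]) cube([61, 61, 516]);
translate([2213, 499, 0]) cube([61, 61, 516]);
translate([2213, 1771, 0]) cube([61, 61, 516]);
translate([277, 499, 170]) cube([1936, 29, 160]);
translate([277, 1803, 170]) cube([1936, 29, 160]);
translate([216, 560, 170]) cube([29, 1211, 160]);
translate([2245, 560, 170]) cube([29, 1211, 160]);
translate([372, 499, 330]) cube([89, 1333, 21]);
translate([556, 499, 330]) cube([89, 1333, 21]);
translate([740, 499, 330]) cube([89, 1333, 21]);
translate([924, 499, 330]) cube([89, 1333, 21]);
translate([1108, 499, 330]) cube([89, 1333, 21]);
translate([1292, 499, 330]) cube([89, 1333, 21]);
translate([1476, 499, 330]) cube([89, 1333, 21]);
translate([1660, 499, 330]) cube([89, 1333, 21]);
translate([1844, 499, 330]) cube([89, 1333, 21]);
translate([2028, 499, 330]) cube([89, 1333, 21]);


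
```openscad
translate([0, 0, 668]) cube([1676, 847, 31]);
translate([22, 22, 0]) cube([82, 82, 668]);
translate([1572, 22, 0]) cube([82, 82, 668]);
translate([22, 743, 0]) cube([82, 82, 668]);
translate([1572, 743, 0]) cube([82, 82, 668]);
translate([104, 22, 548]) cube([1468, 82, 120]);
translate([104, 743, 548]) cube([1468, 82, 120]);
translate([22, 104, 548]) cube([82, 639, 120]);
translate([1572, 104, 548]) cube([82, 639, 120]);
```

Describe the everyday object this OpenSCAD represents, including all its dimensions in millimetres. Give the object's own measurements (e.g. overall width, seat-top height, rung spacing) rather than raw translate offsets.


A table: top 1676 mm (x) × 847 mm (y), 31 mm thick, upper face at z = 699 mm, on four 82×82 mm square legs, each inset 22 mm from the nearest pair of top edges from z = 0 to the bottom of the top. Four apron rails, 82 mm thick and 120 mm tall, run between adjacent legs with their top edges flush with the underside of the top and their outer faces flush with the legs' outer faces.


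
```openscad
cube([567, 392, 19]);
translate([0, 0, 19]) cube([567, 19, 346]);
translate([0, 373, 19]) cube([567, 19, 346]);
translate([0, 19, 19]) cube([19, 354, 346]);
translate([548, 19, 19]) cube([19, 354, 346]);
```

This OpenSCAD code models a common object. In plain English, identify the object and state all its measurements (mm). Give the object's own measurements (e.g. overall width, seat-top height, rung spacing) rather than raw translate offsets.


An open-topped rectangular box: outside dimensions 567×392×365 mm, with a uniform wall and base thickness of 19 mm. The base is a full 567×392 slab on the floor; four walls sit on top of the base. The front and back walls (the −y and +y sides) span the full width; the two side walls fit between them.


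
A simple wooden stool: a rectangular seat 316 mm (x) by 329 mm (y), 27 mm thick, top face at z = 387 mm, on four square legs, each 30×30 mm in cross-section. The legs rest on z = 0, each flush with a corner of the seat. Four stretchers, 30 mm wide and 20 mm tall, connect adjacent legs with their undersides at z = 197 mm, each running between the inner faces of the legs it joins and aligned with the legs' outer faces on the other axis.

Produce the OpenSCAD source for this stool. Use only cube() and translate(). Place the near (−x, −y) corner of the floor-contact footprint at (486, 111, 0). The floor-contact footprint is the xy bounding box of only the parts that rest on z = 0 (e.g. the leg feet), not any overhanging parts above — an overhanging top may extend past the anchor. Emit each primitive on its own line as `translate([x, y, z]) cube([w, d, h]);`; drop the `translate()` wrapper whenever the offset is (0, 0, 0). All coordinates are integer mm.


translate([486, 111, 360]) cube([316, 329, 27]);
translate([486, 111, 0]) cube([30, 30, 360]);
translate([772, 111, 0]) cube([30, 30, 360]);
translate([486, 410, 0]) cube([30, 30, 360]);
translate([772, 410, 0]) cube([30, 30, 360]);
translate([516, 111, 197]) cube([256, 30, 20]);
translate([516, 410, 197]) cube([256, 30, 20]);
translate([486, 141, 197]) cube([30, 269, 20]);
translate([772, 141, 197]) cube([30, 269, 20]);


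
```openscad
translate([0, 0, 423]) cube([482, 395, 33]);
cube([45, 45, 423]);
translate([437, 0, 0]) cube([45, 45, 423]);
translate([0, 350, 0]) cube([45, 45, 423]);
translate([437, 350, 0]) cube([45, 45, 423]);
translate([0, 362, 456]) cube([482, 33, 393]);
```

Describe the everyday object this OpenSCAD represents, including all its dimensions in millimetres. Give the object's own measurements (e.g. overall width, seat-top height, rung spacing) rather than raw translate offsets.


A chair. The seat is a 482×395×33 mm slab with its top at z = 456 mm, on four 45×45 mm corner legs (flush with the seat edges, standing on z = 0). A flat backrest 33 mm thick, 393 mm tall, spans the full seat width and rises from the seat top along its +y edge, rear face flush with the rear of the seat.


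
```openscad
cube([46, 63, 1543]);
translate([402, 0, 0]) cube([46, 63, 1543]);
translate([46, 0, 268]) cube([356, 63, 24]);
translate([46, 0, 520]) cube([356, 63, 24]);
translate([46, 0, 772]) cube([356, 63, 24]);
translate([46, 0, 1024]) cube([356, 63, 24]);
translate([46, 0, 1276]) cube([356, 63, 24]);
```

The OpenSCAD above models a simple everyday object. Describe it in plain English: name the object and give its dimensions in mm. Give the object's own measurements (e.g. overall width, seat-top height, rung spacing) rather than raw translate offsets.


A straight ladder. Two 46×63 mm vertical rails, 1543 mm tall, stand 448 mm apart (outside-to-outside) with their front faces coplanar on the −y side. 5 rungs, each 63 mm deep and 24 mm tall, span between the inner faces of the rails, front faces flush with the rails. The lowest rung's underside is at z = 268 mm and rungs are spaced 252 mm apart (underside to underside).


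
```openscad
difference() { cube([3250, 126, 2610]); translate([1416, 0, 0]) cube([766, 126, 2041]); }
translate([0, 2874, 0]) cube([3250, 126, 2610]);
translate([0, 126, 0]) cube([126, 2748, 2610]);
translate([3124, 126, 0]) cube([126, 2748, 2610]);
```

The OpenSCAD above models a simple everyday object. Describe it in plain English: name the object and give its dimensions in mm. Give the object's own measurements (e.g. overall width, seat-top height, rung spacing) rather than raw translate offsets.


A single room: four walls, each 2610 mm tall and 126 mm thick, enclosing an outside footprint 3250×3000 mm (x × y), no floor or roof. The front and back walls (−y and +y sides) run the full x-width; the side walls fit between their inner faces. A door opening 766 mm wide and 2041 mm tall is cut through the front wall from the floor up, its −x edge 1416 mm from the wall's −x end.


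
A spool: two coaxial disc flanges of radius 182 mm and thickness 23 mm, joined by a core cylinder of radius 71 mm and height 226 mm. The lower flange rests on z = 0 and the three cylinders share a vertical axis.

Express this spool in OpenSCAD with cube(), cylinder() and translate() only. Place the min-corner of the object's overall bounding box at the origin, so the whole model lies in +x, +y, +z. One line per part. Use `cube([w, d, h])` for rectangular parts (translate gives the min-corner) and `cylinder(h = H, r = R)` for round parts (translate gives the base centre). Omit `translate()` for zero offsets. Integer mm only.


translate([182, 182, 0]) cylinder(h = 23, r = 182);
translate([182, 182, 23]) cylinder(h = 226, r = 71);
translate([182, 182, 249]) cylinder(h = 23, r = 182);
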